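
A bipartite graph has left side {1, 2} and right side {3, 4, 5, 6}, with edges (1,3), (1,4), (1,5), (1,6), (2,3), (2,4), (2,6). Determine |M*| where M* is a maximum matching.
2 (matching: (1,5), (2,6); upper bound min(|L|,|R|) = min(2,4) = 2)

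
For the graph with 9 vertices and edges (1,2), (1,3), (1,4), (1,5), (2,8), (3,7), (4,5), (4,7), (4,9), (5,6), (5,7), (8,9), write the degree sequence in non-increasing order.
[4, 4, 4, 3, 2, 2, 2, 2, 1] (degrees: deg(1)=4, deg(2)=2, deg(3)=2, deg(4)=4, deg(5)=4, deg(6)=1, deg(7)=3, deg(8)=2, deg(9)=2)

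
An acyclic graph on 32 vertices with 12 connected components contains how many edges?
20 (Each of the 12 component trees on V_i vertices has V_i - 1 edges; summing gives V - C = 32 - 12 = 20)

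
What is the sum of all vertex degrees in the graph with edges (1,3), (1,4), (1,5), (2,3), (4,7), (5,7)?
12 (handshake: sum of degrees = 2|E| = 2 x 6 = 12)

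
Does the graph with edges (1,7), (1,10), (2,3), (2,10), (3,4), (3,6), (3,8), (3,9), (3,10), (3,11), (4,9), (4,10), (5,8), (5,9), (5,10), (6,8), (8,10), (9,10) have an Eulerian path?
No (6 vertices have odd degree: {3, 4, 5, 7, 10, 11}; Eulerian path requires 0 or 2)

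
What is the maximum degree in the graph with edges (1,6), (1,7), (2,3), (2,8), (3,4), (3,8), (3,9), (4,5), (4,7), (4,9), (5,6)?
4 (attained at vertices 3, 4)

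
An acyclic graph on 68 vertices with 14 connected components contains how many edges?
54 (Each of the 14 component trees on V_i vertices has V_i - 1 edges; summing gives V - C = 68 - 14 = 54)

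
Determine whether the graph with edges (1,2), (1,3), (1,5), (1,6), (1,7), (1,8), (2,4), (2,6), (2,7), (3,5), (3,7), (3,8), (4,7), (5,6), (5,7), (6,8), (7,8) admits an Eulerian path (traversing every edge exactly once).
Yes — and in fact it has an Eulerian circuit (the graph is connected and all 8 vertices have even degree)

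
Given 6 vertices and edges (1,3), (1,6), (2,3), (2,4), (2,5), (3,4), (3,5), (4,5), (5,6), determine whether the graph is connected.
Yes (BFS from 1 visits [1, 3, 6, 2, 4, 5] — all 6 vertices reached)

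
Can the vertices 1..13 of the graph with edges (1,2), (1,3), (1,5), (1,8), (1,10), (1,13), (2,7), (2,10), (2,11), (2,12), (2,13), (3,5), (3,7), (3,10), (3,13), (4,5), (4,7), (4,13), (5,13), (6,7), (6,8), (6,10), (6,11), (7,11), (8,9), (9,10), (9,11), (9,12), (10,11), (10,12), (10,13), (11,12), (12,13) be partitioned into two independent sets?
No (odd cycle of length 3: 10 -> 1 -> 3 -> 10)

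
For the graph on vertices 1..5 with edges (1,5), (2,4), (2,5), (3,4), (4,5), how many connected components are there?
1 (components: {1, 2, 3, 4, 5})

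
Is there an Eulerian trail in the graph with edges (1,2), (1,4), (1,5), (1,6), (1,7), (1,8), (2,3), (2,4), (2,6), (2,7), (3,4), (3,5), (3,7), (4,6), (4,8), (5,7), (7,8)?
No (6 vertices have odd degree: {2, 4, 5, 6, 7, 8}; Eulerian path requires 0 or 2)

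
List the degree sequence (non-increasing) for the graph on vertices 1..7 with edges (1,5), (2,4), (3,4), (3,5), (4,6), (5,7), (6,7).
[3, 3, 2, 2, 2, 1, 1] (degrees: deg(1)=1, deg(2)=1, deg(3)=2, deg(4)=3, deg(5)=3, deg(6)=2, deg(7)=2)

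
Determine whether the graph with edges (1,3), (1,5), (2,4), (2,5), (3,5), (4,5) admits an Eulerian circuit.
Yes (the graph is connected and all 5 vertices have even degree)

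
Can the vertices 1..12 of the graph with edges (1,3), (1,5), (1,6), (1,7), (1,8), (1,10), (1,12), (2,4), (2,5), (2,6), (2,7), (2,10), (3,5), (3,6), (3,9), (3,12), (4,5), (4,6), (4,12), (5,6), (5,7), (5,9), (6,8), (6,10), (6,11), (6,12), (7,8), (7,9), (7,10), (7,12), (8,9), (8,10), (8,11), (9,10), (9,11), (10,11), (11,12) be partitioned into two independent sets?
No (odd cycle of length 3: 5 -> 1 -> 6 -> 5)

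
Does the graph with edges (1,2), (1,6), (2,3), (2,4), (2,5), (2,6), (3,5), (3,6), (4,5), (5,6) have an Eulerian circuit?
No (2 vertices have odd degree: {2, 3}; Eulerian circuit requires 0)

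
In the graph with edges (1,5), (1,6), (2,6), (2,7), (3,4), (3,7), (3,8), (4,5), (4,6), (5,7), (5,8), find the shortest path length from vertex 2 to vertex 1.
2 (path: 2 -> 6 -> 1, 2 edges)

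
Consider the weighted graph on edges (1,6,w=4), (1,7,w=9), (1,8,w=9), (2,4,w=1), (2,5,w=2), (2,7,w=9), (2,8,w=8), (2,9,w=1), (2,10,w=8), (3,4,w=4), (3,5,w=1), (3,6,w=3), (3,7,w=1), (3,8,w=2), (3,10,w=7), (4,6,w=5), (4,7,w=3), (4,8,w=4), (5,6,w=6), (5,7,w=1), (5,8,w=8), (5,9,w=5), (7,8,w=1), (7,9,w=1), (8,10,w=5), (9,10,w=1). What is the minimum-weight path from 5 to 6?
4 (path: 5 -> 3 -> 6; weights 1 + 3 = 4)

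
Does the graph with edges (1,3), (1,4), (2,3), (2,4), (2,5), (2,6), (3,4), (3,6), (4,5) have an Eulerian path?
Yes — and in fact it has an Eulerian circuit (the graph is connected and all 6 vertices have even degree)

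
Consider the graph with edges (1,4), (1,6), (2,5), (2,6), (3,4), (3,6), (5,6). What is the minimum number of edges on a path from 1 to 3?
2 (path: 1 -> 6 -> 3, 2 edges)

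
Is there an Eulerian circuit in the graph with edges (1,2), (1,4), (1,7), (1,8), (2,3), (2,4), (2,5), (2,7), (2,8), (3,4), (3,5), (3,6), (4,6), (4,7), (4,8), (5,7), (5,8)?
Yes (the graph is connected and all 8 vertices have even degree)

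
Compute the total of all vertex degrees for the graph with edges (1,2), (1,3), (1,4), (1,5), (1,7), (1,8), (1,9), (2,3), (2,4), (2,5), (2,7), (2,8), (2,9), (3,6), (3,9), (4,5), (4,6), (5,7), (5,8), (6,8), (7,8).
42 (handshake: sum of degrees = 2|E| = 2 x 21 = 42)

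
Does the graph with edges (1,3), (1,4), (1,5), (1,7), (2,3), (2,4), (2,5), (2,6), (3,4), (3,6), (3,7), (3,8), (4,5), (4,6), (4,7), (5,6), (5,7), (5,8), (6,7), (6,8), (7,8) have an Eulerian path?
Yes — and in fact it has an Eulerian circuit (the graph is connected and all 8 vertices have even degree)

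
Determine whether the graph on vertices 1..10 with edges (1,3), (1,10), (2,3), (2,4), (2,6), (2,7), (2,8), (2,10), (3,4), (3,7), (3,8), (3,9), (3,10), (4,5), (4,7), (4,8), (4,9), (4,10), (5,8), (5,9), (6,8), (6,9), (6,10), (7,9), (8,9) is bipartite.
No (odd cycle of length 3: 3 -> 1 -> 10 -> 3)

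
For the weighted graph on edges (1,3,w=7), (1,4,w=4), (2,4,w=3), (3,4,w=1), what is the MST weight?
8 (MST edges: (1,4,w=4), (2,4,w=3), (3,4,w=1); sum of weights 4 + 3 + 1 = 8)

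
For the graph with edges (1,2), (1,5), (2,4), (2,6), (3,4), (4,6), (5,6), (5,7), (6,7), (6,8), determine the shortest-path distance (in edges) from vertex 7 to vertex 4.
2 (path: 7 -> 6 -> 4, 2 edges)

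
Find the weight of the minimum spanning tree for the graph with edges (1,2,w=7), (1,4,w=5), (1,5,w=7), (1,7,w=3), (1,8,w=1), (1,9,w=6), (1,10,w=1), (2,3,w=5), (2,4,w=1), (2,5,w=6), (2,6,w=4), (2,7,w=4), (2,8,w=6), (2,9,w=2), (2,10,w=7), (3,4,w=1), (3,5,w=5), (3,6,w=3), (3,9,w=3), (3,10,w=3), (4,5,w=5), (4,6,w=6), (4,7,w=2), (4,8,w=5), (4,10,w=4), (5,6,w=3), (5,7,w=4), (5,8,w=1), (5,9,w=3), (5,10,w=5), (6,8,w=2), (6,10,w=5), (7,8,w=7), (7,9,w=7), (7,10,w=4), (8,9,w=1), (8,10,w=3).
12 (MST edges: (1,8,w=1), (1,10,w=1), (2,4,w=1), (2,9,w=2), (3,4,w=1), (4,7,w=2), (5,8,w=1), (6,8,w=2), (8,9,w=1); sum of weights 1 + 1 + 1 + 2 + 1 + 2 + 1 + 2 + 1 = 12)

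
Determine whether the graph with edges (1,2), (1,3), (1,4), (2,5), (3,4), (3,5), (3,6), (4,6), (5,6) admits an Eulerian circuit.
No (4 vertices have odd degree: {1, 4, 5, 6}; Eulerian circuit requires 0)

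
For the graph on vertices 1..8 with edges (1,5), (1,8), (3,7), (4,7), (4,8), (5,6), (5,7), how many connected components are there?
2 (components: {1, 3, 4, 5, 6, 7, 8}, {2})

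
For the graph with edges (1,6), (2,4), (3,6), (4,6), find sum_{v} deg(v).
8 (handshake: sum of degrees = 2|E| = 2 x 4 = 8)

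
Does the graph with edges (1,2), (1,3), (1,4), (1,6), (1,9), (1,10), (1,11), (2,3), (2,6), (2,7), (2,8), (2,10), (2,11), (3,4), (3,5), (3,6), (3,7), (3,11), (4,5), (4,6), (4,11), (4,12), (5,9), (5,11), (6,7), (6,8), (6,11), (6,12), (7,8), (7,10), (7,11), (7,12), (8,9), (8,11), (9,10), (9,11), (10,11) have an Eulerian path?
No (8 vertices have odd degree: {1, 2, 3, 7, 8, 9, 10, 12}; Eulerian path requires 0 or 2)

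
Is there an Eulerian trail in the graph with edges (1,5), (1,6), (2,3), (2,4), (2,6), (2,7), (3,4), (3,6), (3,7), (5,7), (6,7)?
Yes — and in fact it has an Eulerian circuit (the graph is connected and all 7 vertices have even degree)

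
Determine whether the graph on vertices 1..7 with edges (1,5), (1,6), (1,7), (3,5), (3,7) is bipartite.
Yes. Partition: {1, 2, 3, 4}, {5, 6, 7}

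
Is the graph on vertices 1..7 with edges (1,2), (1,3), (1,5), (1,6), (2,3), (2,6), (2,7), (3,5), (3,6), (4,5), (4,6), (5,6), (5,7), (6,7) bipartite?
No (odd cycle of length 3: 5 -> 1 -> 3 -> 5)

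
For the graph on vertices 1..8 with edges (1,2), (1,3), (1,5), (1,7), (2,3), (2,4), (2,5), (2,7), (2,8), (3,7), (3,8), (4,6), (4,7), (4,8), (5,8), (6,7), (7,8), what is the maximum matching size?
4 (matching: (1,5), (2,3), (4,6), (7,8); upper bound floor(n/2) = floor(8/2) = 4)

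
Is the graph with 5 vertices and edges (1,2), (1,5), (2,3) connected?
No, it has 2 components: {1, 2, 3, 5}, {4}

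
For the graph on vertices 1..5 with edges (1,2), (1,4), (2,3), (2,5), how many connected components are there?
1 (components: {1, 2, 3, 4, 5})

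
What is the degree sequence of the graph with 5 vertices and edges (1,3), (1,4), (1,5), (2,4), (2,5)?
[3, 2, 2, 2, 1] (degrees: deg(1)=3, deg(2)=2, deg(3)=1, deg(4)=2, deg(5)=2)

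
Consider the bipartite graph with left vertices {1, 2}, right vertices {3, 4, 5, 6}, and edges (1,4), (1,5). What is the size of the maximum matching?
1 (matching: (1,5); upper bound min(|L|,|R|) = min(2,4) = 2)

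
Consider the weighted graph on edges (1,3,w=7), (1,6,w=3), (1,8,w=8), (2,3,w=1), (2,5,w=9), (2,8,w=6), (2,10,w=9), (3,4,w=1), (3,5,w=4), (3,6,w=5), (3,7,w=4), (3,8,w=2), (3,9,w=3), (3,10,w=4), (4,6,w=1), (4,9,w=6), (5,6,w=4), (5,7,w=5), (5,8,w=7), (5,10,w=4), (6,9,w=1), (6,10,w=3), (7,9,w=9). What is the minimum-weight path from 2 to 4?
2 (path: 2 -> 3 -> 4; weights 1 + 1 = 2)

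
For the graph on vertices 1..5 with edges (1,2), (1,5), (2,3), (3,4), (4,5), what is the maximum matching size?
2 (matching: (1,5), (3,4); upper bound floor(n/2) = floor(5/2) = 2)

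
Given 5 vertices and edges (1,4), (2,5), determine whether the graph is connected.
No, it has 3 components: {1, 4}, {2, 5}, {3}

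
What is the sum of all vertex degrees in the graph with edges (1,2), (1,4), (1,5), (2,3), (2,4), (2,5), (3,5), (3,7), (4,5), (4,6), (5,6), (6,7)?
24 (handshake: sum of degrees = 2|E| = 2 x 12 = 24)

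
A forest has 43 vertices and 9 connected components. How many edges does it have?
34 (Each of the 9 component trees on V_i vertices has V_i - 1 edges; summing gives V - C = 43 - 9 = 34)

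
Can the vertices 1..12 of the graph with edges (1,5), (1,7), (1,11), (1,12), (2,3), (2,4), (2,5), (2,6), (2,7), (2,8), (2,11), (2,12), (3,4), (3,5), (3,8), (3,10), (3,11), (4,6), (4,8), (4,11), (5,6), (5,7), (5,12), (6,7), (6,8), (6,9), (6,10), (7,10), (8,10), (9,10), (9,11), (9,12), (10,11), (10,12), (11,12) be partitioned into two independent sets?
No (odd cycle of length 3: 11 -> 1 -> 12 -> 11)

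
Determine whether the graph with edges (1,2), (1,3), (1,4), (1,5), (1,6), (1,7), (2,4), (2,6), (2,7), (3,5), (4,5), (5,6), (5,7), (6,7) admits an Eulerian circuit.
No (2 vertices have odd degree: {4, 5}; Eulerian circuit requires 0)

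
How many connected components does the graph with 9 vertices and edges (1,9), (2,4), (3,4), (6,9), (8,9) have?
4 (components: {1, 6, 8, 9}, {2, 3, 4}, {5}, {7})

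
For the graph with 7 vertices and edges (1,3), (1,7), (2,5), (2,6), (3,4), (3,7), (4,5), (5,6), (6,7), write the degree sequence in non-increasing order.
[3, 3, 3, 3, 2, 2, 2] (degrees: deg(1)=2, deg(2)=2, deg(3)=3, deg(4)=2, deg(5)=3, deg(6)=3, deg(7)=3)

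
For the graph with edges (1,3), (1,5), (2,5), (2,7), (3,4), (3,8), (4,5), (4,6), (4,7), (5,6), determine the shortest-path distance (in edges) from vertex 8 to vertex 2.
4 (path: 8 -> 3 -> 4 -> 7 -> 2, 4 edges)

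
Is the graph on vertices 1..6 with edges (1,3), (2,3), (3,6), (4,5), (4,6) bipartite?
Yes. Partition: {1, 2, 5, 6}, {3, 4}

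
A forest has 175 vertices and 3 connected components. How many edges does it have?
172 (Each of the 3 component trees on V_i vertices has V_i - 1 edges; summing gives V - C = 175 - 3 = 172)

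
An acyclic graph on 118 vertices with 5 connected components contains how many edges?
113 (Each of the 5 component trees on V_i vertices has V_i - 1 edges; summing gives V - C = 118 - 5 = 113)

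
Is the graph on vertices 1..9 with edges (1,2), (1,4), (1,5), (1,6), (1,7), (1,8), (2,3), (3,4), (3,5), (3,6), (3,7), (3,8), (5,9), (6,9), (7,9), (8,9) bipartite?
Yes. Partition: {1, 3, 9}, {2, 4, 5, 6, 7, 8}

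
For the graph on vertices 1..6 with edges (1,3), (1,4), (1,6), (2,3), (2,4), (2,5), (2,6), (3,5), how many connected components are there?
1 (components: {1, 2, 3, 4, 5, 6})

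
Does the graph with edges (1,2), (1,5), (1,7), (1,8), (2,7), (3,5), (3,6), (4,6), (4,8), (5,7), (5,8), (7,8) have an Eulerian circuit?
Yes (the graph is connected and all 8 vertices have even degree)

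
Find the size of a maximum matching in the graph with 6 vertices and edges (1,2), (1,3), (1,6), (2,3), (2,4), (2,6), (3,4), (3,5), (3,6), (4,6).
3 (matching: (1,2), (3,5), (4,6); upper bound floor(n/2) = floor(6/2) = 3)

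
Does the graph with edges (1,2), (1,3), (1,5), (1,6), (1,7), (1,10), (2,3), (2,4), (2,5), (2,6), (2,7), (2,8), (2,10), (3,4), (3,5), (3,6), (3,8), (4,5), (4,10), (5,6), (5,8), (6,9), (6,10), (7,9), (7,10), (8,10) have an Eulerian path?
Yes — and in fact it has an Eulerian circuit (the graph is connected and all 10 vertices have even degree)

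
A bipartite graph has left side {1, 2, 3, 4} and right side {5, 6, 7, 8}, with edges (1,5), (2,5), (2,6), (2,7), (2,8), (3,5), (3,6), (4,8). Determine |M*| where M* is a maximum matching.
4 (matching: (1,5), (2,7), (3,6), (4,8); upper bound min(|L|,|R|) = min(4,4) = 4)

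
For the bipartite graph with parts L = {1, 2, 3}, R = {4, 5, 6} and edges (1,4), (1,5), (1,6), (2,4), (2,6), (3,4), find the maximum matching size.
3 (matching: (1,5), (2,6), (3,4); upper bound min(|L|,|R|) = min(3,3) = 3)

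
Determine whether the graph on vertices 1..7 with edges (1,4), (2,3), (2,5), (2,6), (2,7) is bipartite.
Yes. Partition: {1, 2}, {3, 4, 5, 6, 7}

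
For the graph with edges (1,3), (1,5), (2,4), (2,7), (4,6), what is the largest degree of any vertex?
2 (attained at vertices 1, 2, 4)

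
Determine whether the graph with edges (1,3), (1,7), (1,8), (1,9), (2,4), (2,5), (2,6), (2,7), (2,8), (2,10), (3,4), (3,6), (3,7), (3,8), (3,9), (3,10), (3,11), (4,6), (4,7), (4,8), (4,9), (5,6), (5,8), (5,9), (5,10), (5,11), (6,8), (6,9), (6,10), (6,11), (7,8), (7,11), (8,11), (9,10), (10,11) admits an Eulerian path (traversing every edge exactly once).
Yes — and in fact it has an Eulerian circuit (the graph is connected and all 11 vertices have even degree)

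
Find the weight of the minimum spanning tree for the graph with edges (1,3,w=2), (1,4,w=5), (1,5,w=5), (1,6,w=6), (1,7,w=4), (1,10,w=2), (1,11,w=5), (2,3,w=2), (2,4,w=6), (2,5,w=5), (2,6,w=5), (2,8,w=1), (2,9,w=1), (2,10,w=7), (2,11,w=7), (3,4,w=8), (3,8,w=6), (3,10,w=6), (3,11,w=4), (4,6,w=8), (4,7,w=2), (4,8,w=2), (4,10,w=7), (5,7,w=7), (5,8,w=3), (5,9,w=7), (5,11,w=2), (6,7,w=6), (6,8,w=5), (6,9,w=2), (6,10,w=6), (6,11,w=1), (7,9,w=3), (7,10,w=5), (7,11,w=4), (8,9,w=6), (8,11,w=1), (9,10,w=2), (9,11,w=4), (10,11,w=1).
15 (MST edges: (1,3,w=2), (1,10,w=2), (2,8,w=1), (2,9,w=1), (4,7,w=2), (4,8,w=2), (5,11,w=2), (6,11,w=1), (8,11,w=1), (10,11,w=1); sum of weights 2 + 2 + 1 + 1 + 2 + 2 + 2 + 1 + 1 + 1 = 15)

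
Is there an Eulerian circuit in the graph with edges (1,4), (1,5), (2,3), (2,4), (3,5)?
Yes (the graph is connected and all 5 vertices have even degree)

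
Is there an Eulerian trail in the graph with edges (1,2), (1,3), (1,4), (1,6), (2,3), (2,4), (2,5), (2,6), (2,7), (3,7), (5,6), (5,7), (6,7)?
Yes (the graph is connected and exactly 2 vertices have odd degree: {3, 5}; any Eulerian path must start and end at those)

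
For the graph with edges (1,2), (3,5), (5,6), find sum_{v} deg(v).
6 (handshake: sum of degrees = 2|E| = 2 x 3 = 6)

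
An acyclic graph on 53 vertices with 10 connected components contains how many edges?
43 (Each of the 10 component trees on V_i vertices has V_i - 1 edges; summing gives V - C = 53 - 10 = 43)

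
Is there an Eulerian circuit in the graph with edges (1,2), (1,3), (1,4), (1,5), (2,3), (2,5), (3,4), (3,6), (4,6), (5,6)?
No (4 vertices have odd degree: {2, 4, 5, 6}; Eulerian circuit requires 0)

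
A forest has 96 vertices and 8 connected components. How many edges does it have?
88 (Each of the 8 component trees on V_i vertices has V_i - 1 edges; summing gives V - C = 96 - 8 = 88)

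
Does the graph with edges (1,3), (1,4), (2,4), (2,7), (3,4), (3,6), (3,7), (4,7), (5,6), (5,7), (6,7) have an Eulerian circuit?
No (2 vertices have odd degree: {6, 7}; Eulerian circuit requires 0)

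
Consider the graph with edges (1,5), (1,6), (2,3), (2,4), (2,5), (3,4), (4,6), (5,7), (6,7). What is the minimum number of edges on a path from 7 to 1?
2 (path: 7 -> 6 -> 1, 2 edges)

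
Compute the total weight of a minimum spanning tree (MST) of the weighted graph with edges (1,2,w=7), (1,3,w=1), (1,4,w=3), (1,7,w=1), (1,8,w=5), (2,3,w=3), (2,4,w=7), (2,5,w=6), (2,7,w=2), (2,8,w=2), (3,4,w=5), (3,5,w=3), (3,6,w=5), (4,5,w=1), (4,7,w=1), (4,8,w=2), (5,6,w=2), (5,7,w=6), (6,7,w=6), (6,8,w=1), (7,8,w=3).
9 (MST edges: (1,3,w=1), (1,7,w=1), (2,7,w=2), (2,8,w=2), (4,5,w=1), (4,7,w=1), (6,8,w=1); sum of weights 1 + 1 + 2 + 2 + 1 + 1 + 1 = 9)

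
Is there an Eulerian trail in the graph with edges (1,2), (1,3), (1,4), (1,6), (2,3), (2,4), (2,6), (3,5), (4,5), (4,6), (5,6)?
Yes (the graph is connected and exactly 2 vertices have odd degree: {3, 5}; any Eulerian path must start and end at those)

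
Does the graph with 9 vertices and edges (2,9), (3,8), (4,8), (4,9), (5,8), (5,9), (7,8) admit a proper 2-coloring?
Yes. Partition: {1, 2, 3, 4, 5, 6, 7}, {8, 9}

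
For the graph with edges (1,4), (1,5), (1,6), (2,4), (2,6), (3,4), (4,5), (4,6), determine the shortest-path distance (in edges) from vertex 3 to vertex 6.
2 (path: 3 -> 4 -> 6, 2 edges)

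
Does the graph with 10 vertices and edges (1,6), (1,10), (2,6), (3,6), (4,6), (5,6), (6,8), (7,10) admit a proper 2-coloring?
Yes. Partition: {1, 2, 3, 4, 5, 7, 8, 9}, {6, 10}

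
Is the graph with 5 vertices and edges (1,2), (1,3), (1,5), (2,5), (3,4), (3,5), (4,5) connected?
Yes (BFS from 1 visits [1, 2, 3, 5, 4] — all 5 vertices reached)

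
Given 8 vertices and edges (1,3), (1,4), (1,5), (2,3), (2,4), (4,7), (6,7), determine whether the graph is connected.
No, it has 2 components: {1, 2, 3, 4, 5, 6, 7}, {8}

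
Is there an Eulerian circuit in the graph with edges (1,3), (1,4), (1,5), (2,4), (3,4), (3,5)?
No (4 vertices have odd degree: {1, 2, 3, 4}; Eulerian circuit requires 0)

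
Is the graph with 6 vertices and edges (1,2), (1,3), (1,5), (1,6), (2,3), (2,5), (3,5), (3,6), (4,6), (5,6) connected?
Yes (BFS from 1 visits [1, 2, 3, 5, 6, 4] — all 6 vertices reached)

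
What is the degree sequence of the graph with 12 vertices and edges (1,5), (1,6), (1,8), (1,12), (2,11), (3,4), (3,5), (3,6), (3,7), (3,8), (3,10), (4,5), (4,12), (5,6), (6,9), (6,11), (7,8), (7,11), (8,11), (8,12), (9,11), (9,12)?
[6, 5, 5, 5, 4, 4, 4, 3, 3, 3, 1, 1] (degrees: deg(1)=4, deg(2)=1, deg(3)=6, deg(4)=3, deg(5)=4, deg(6)=5, deg(7)=3, deg(8)=5, deg(9)=3, deg(10)=1, deg(11)=5, deg(12)=4)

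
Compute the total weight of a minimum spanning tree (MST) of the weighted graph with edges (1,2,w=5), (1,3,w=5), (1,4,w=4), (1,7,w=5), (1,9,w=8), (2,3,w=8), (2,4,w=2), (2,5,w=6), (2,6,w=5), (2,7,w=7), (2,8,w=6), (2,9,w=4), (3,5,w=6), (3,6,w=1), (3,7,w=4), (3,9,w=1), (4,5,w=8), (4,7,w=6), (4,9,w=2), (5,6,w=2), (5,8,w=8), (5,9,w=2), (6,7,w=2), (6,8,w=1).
15 (MST edges: (1,4,w=4), (2,4,w=2), (3,6,w=1), (3,9,w=1), (4,9,w=2), (5,9,w=2), (6,7,w=2), (6,8,w=1); sum of weights 4 + 2 + 1 + 1 + 2 + 2 + 2 + 1 = 15)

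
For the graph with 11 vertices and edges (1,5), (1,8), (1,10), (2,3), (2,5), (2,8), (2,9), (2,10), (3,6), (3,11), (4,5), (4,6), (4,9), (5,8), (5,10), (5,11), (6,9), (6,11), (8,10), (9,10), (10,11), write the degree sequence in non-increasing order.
[6, 6, 5, 4, 4, 4, 4, 3, 3, 3, 0] (degrees: deg(1)=3, deg(2)=5, deg(3)=3, deg(4)=3, deg(5)=6, deg(6)=4, deg(7)=0, deg(8)=4, deg(9)=4, deg(10)=6, deg(11)=4)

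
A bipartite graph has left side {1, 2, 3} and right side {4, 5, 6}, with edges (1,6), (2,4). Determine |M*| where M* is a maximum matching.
2 (matching: (1,6), (2,4); upper bound min(|L|,|R|) = min(3,3) = 3)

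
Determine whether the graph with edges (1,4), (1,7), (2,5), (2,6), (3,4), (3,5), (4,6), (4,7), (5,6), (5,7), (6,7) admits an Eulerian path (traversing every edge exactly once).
Yes — and in fact it has an Eulerian circuit (the graph is connected and all 7 vertices have even degree)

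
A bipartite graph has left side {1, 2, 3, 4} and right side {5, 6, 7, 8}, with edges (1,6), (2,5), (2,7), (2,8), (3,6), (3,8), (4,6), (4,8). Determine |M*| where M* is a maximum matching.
3 (matching: (1,6), (2,7), (3,8); upper bound min(|L|,|R|) = min(4,4) = 4)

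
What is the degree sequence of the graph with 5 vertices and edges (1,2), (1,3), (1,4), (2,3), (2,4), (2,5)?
[4, 3, 2, 2, 1] (degrees: deg(1)=3, deg(2)=4, deg(3)=2, deg(4)=2, deg(5)=1)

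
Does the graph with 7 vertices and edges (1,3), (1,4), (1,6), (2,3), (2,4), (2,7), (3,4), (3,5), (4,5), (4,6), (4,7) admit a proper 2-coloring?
No (odd cycle of length 3: 4 -> 1 -> 6 -> 4)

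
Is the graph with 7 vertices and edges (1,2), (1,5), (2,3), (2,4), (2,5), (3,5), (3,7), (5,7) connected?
No, it has 2 components: {1, 2, 3, 4, 5, 7}, {6}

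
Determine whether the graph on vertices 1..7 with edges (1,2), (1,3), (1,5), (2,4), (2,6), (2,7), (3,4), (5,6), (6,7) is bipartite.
No (odd cycle of length 3: 6 -> 2 -> 7 -> 6)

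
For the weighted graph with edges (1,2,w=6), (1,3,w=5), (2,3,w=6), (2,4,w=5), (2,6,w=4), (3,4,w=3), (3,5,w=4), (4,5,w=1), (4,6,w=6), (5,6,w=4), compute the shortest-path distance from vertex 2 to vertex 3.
6 (path: 2 -> 3; weights 6 = 6)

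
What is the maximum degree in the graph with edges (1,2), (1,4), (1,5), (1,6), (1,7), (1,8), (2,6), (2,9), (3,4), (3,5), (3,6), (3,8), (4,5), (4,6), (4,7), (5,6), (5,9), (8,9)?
6 (attained at vertex 1)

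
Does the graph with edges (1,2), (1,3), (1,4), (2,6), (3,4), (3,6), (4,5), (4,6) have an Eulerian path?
No (4 vertices have odd degree: {1, 3, 5, 6}; Eulerian path requires 0 or 2)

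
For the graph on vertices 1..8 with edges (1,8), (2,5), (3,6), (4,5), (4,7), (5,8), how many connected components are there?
2 (components: {1, 2, 4, 5, 7, 8}, {3, 6})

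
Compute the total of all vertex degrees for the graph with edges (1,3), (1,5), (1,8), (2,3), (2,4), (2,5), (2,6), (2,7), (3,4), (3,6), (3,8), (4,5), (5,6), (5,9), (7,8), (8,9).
32 (handshake: sum of degrees = 2|E| = 2 x 16 = 32)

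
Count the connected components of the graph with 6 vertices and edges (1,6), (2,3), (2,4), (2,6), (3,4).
2 (components: {1, 2, 3, 4, 6}, {5})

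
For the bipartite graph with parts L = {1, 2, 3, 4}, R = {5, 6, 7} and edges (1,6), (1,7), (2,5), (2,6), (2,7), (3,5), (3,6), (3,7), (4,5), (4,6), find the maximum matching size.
3 (matching: (1,7), (2,6), (3,5); upper bound min(|L|,|R|) = min(4,3) = 3)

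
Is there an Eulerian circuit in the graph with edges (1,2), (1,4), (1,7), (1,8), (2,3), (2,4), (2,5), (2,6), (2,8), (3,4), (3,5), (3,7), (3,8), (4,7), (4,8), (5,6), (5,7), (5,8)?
No (4 vertices have odd degree: {3, 4, 5, 8}; Eulerian circuit requires 0)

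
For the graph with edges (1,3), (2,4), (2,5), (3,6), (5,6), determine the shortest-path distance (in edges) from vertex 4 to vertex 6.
3 (path: 4 -> 2 -> 5 -> 6, 3 edges)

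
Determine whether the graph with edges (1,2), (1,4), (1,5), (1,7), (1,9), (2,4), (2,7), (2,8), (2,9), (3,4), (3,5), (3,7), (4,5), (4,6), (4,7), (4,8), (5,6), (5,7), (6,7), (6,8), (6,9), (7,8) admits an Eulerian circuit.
No (8 vertices have odd degree: {1, 2, 3, 4, 5, 6, 7, 9}; Eulerian circuit requires 0)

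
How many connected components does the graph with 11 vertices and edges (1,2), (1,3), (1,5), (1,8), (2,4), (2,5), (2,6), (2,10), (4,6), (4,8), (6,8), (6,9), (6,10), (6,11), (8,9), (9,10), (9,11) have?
2 (components: {1, 2, 3, 4, 5, 6, 8, 9, 10, 11}, {7})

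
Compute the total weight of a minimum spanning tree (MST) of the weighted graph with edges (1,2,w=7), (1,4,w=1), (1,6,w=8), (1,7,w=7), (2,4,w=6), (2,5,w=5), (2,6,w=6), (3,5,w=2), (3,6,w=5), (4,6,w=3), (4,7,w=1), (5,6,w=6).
17 (MST edges: (1,4,w=1), (2,5,w=5), (3,5,w=2), (3,6,w=5), (4,6,w=3), (4,7,w=1); sum of weights 1 + 5 + 2 + 5 + 3 + 1 = 17)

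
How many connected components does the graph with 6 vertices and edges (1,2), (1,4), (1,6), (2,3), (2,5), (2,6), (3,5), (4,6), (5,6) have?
1 (components: {1, 2, 3, 4, 5, 6})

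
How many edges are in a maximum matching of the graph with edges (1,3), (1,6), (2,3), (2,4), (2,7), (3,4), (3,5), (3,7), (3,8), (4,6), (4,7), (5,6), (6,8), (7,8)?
4 (matching: (1,6), (2,4), (3,5), (7,8); upper bound floor(n/2) = floor(8/2) = 4)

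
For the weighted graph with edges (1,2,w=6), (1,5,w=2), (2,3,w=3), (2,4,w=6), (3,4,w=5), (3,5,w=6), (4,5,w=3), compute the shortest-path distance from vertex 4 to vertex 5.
3 (path: 4 -> 5; weights 3 = 3)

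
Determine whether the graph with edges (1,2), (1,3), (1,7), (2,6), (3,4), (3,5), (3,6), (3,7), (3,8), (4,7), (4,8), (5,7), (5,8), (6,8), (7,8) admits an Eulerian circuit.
No (6 vertices have odd degree: {1, 4, 5, 6, 7, 8}; Eulerian circuit requires 0)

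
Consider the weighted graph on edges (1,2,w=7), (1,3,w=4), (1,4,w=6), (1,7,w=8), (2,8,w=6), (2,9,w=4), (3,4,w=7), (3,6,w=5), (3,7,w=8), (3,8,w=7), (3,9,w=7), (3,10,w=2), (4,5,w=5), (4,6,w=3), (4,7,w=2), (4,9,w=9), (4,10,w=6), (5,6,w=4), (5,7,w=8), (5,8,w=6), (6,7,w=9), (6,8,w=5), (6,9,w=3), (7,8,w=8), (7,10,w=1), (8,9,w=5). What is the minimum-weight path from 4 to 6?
3 (path: 4 -> 6; weights 3 = 3)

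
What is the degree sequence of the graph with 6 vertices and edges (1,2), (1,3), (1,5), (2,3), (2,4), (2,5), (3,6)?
[4, 3, 3, 2, 1, 1] (degrees: deg(1)=3, deg(2)=4, deg(3)=3, deg(4)=1, deg(5)=2, deg(6)=1)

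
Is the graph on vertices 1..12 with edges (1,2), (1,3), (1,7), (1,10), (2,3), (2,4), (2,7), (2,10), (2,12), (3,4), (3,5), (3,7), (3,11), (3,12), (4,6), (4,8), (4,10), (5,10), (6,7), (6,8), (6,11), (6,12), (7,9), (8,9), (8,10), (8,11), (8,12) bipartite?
No (odd cycle of length 3: 10 -> 1 -> 2 -> 10)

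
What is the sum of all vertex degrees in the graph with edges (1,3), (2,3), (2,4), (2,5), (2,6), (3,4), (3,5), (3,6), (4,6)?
18 (handshake: sum of degrees = 2|E| = 2 x 9 = 18)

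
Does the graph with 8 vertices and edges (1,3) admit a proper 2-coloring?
Yes. Partition: {1, 2, 4, 5, 6, 7, 8}, {3}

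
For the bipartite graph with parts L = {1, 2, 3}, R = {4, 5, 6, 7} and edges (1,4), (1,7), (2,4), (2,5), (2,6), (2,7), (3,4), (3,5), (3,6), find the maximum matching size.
3 (matching: (1,7), (2,6), (3,5); upper bound min(|L|,|R|) = min(3,4) = 3)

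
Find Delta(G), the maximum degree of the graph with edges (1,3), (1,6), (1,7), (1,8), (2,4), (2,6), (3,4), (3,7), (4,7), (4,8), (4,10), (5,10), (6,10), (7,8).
5 (attained at vertex 4)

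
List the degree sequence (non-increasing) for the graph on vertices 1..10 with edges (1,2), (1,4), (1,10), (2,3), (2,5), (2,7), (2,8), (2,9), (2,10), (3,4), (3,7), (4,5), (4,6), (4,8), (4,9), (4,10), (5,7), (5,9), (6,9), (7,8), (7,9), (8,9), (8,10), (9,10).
[7, 7, 7, 5, 5, 5, 4, 3, 3, 2] (degrees: deg(1)=3, deg(2)=7, deg(3)=3, deg(4)=7, deg(5)=4, deg(6)=2, deg(7)=5, deg(8)=5, deg(9)=7, deg(10)=5)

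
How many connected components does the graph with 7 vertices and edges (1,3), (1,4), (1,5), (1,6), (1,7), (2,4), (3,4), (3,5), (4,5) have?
1 (components: {1, 2, 3, 4, 5, 6, 7})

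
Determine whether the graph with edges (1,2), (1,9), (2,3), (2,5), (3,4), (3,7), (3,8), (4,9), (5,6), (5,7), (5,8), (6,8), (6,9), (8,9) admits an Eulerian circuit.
No (2 vertices have odd degree: {2, 6}; Eulerian circuit requires 0)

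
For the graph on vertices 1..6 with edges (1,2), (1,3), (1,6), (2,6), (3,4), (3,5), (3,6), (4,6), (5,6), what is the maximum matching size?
3 (matching: (1,2), (3,5), (4,6); upper bound floor(n/2) = floor(6/2) = 3)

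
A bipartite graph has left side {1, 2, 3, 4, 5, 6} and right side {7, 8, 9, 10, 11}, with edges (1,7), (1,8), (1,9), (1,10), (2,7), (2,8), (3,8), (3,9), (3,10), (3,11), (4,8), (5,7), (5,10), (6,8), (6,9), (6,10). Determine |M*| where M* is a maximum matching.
5 (matching: (1,10), (2,8), (3,11), (5,7), (6,9); upper bound min(|L|,|R|) = min(6,5) = 5)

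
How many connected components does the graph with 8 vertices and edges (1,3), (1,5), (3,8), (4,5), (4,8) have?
4 (components: {1, 3, 4, 5, 8}, {2}, {6}, {7})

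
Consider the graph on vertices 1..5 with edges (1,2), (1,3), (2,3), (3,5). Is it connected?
No, it has 2 components: {1, 2, 3, 5}, {4}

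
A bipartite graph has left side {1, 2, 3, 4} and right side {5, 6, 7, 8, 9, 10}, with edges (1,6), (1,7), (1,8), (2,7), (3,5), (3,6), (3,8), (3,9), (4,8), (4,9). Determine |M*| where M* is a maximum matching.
4 (matching: (1,8), (2,7), (3,6), (4,9); upper bound min(|L|,|R|) = min(4,6) = 4)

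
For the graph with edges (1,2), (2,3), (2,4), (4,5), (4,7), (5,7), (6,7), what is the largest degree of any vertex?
3 (attained at vertices 2, 4, 7)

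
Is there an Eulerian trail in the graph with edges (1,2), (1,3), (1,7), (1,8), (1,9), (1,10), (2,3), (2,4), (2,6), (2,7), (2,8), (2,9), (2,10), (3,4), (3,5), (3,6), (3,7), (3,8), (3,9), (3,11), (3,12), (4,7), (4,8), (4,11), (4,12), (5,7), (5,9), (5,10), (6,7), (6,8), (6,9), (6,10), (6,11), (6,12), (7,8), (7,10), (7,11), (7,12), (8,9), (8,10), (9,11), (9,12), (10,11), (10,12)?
Yes — and in fact it has an Eulerian circuit (the graph is connected and all 12 vertices have even degree)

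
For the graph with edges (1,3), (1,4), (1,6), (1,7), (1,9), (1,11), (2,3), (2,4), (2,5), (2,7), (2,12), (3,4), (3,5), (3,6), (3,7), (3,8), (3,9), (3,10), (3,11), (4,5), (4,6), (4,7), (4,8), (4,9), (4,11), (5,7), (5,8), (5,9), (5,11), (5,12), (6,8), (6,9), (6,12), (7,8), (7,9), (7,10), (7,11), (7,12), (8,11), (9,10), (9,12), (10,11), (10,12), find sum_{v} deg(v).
86 (handshake: sum of degrees = 2|E| = 2 x 43 = 86)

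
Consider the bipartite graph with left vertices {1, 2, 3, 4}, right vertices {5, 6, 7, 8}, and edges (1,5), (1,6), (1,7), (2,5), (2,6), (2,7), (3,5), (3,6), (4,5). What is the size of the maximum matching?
3 (matching: (1,7), (2,6), (3,5); upper bound min(|L|,|R|) = min(4,4) = 4)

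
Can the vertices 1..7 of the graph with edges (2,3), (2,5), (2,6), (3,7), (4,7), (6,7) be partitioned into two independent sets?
Yes. Partition: {1, 2, 7}, {3, 4, 5, 6}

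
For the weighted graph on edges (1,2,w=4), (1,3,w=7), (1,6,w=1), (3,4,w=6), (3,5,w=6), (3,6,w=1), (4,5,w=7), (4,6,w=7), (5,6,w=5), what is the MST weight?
17 (MST edges: (1,2,w=4), (1,6,w=1), (3,4,w=6), (3,6,w=1), (5,6,w=5); sum of weights 4 + 1 + 6 + 1 + 5 = 17)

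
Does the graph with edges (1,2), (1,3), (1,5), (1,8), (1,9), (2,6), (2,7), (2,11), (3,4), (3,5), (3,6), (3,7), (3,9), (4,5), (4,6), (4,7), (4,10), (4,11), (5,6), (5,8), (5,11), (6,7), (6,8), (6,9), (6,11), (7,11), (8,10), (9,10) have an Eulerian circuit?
No (4 vertices have odd degree: {1, 7, 10, 11}; Eulerian circuit requires 0)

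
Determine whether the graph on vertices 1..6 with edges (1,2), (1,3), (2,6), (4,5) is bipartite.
Yes. Partition: {1, 4, 6}, {2, 3, 5}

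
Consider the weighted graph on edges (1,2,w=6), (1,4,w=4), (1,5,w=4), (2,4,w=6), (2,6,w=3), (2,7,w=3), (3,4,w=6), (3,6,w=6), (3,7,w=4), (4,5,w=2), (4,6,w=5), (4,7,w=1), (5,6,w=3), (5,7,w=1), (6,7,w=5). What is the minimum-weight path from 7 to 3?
4 (path: 7 -> 3; weights 4 = 4)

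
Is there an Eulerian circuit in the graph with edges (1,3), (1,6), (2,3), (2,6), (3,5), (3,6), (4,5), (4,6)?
Yes (the graph is connected and all 6 vertices have even degree)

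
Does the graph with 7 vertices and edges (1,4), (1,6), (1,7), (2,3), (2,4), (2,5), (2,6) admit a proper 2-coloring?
Yes. Partition: {1, 2}, {3, 4, 5, 6, 7}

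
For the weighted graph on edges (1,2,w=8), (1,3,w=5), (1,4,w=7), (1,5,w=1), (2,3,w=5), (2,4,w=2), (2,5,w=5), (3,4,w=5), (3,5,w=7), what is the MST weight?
13 (MST edges: (1,3,w=5), (1,5,w=1), (2,3,w=5), (2,4,w=2); sum of weights 5 + 1 + 5 + 2 = 13)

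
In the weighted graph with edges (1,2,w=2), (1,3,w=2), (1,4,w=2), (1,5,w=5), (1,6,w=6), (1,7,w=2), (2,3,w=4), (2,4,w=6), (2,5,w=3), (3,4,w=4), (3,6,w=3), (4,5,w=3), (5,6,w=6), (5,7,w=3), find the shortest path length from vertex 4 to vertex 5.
3 (path: 4 -> 5; weights 3 = 3)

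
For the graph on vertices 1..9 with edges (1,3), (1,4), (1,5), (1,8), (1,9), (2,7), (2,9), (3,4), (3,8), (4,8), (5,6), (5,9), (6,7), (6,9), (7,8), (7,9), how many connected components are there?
1 (components: {1, 2, 3, 4, 5, 6, 7, 8, 9})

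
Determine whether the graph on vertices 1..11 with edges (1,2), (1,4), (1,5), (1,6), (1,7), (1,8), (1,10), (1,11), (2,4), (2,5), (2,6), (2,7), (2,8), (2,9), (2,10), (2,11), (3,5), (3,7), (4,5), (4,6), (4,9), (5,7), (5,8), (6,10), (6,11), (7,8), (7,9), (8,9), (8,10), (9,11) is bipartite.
No (odd cycle of length 3: 10 -> 1 -> 8 -> 10)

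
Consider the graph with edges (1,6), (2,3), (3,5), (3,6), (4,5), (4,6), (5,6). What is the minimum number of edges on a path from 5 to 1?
2 (path: 5 -> 6 -> 1, 2 edges)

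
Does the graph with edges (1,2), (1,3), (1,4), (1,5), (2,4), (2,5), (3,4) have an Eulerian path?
Yes (the graph is connected and exactly 2 vertices have odd degree: {2, 4}; any Eulerian path must start and end at those)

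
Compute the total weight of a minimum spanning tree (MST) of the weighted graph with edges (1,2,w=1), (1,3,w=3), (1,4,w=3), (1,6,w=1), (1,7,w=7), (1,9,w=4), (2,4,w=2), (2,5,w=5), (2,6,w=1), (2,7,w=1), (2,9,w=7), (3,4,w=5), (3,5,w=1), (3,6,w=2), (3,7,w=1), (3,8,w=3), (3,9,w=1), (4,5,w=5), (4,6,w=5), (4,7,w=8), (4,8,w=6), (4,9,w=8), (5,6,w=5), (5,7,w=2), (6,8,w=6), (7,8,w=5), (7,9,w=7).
11 (MST edges: (1,2,w=1), (1,6,w=1), (2,4,w=2), (2,7,w=1), (3,5,w=1), (3,7,w=1), (3,8,w=3), (3,9,w=1); sum of weights 1 + 1 + 2 + 1 + 1 + 1 + 3 + 1 = 11)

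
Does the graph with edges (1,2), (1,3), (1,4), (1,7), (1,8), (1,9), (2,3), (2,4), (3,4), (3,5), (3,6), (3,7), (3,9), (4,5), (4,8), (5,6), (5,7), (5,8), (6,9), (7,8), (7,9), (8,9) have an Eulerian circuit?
No (8 vertices have odd degree: {2, 3, 4, 5, 6, 7, 8, 9}; Eulerian circuit requires 0)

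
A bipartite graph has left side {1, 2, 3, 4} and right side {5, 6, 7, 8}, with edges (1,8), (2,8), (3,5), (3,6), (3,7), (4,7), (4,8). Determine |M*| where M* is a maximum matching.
3 (matching: (1,8), (3,6), (4,7); upper bound min(|L|,|R|) = min(4,4) = 4)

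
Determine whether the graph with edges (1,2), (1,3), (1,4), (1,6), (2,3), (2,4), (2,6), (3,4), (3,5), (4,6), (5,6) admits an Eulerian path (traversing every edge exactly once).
Yes — and in fact it has an Eulerian circuit (the graph is connected and all 6 vertices have even degree)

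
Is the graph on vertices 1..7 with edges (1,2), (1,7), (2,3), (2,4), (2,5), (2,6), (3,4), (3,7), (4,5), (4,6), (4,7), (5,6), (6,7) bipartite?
No (odd cycle of length 3: 4 -> 7 -> 3 -> 4)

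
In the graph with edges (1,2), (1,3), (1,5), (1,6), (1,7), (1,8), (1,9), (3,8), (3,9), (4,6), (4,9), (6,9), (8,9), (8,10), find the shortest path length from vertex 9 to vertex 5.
2 (path: 9 -> 1 -> 5, 2 edges)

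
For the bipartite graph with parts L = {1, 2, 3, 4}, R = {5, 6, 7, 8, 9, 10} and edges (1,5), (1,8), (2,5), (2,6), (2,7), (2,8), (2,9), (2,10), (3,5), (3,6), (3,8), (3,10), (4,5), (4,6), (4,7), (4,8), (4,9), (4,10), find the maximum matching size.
4 (matching: (1,8), (2,7), (3,10), (4,9); upper bound min(|L|,|R|) = min(4,6) = 4)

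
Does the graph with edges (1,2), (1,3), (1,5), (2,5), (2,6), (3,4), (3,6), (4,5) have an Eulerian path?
No (4 vertices have odd degree: {1, 2, 3, 5}; Eulerian path requires 0 or 2)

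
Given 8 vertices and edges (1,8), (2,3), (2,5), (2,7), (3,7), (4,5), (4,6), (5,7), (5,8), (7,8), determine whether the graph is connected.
Yes (BFS from 1 visits [1, 8, 5, 7, 2, 4, 3, 6] — all 8 vertices reached)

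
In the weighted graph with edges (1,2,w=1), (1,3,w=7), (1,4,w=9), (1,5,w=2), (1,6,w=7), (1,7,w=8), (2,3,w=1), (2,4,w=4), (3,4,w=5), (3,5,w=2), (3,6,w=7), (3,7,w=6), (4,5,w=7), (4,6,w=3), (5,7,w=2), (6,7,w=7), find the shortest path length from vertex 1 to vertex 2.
1 (path: 1 -> 2; weights 1 = 1)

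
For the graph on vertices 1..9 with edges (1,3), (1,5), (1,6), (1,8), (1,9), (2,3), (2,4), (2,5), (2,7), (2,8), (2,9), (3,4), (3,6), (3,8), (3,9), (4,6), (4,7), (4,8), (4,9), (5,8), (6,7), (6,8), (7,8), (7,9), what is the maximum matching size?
4 (matching: (1,5), (2,7), (4,9), (6,8); upper bound floor(n/2) = floor(9/2) = 4)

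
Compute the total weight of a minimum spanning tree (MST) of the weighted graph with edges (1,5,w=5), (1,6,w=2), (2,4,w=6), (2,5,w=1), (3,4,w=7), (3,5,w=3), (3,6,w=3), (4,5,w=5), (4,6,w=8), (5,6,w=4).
14 (MST edges: (1,6,w=2), (2,5,w=1), (3,5,w=3), (3,6,w=3), (4,5,w=5); sum of weights 2 + 1 + 3 + 3 + 5 = 14)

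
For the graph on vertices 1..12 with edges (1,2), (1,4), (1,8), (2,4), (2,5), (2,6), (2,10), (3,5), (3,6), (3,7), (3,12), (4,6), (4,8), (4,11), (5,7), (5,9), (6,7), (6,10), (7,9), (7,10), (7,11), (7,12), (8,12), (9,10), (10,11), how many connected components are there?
1 (components: {1, 2, 3, 4, 5, 6, 7, 8, 9, 10, 11, 12})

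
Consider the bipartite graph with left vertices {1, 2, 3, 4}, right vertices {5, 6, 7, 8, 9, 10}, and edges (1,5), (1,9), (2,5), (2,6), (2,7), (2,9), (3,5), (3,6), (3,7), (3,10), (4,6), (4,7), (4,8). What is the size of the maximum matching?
4 (matching: (1,9), (2,7), (3,10), (4,8); upper bound min(|L|,|R|) = min(4,6) = 4)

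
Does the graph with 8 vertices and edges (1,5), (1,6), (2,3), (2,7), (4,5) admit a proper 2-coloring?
Yes. Partition: {1, 2, 4, 8}, {3, 5, 6, 7}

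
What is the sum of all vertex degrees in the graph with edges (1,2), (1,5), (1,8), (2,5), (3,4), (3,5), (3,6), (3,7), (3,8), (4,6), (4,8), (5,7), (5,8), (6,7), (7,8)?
30 (handshake: sum of degrees = 2|E| = 2 x 15 = 30)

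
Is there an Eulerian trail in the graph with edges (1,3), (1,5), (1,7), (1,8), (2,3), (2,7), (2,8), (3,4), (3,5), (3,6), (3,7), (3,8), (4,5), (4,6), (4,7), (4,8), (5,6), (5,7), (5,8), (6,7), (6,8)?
No (4 vertices have odd degree: {2, 3, 4, 6}; Eulerian path requires 0 or 2)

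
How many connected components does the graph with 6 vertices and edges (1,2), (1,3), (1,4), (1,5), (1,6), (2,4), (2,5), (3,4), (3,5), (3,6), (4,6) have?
1 (components: {1, 2, 3, 4, 5, 6})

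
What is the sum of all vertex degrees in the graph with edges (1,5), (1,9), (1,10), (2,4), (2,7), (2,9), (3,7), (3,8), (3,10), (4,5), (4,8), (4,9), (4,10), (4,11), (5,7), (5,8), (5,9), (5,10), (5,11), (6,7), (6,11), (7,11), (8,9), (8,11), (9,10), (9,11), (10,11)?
54 (handshake: sum of degrees = 2|E| = 2 x 27 = 54)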